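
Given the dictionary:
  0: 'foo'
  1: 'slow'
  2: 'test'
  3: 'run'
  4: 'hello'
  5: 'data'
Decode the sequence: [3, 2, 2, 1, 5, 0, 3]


Look up each index in the dictionary:
  3 -> 'run'
  2 -> 'test'
  2 -> 'test'
  1 -> 'slow'
  5 -> 'data'
  0 -> 'foo'
  3 -> 'run'

Decoded: "run test test slow data foo run"


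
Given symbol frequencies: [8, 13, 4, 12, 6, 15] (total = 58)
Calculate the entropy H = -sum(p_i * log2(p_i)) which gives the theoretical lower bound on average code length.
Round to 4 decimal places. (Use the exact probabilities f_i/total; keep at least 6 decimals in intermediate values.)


Per-symbol terms -p_i * log2(p_i) with p_i = f_i/58:
  p = 8/58 = 0.137931: log2(p) = -2.857981, -p*log2(p) = 0.394204
  p = 13/58 = 0.224138: log2(p) = -2.157541, -p*log2(p) = 0.483587
  p = 4/58 = 0.068966: log2(p) = -3.857981, -p*log2(p) = 0.266068
  p = 12/58 = 0.206897: log2(p) = -2.273018, -p*log2(p) = 0.470280
  p = 6/58 = 0.103448: log2(p) = -3.273018, -p*log2(p) = 0.338588
  p = 15/58 = 0.258621: log2(p) = -1.951090, -p*log2(p) = 0.504592
H = 0.394204 + 0.483587 + 0.266068 + 0.470280 + 0.338588 + 0.504592 = 2.457319

H = 2.4573 bits/symbol


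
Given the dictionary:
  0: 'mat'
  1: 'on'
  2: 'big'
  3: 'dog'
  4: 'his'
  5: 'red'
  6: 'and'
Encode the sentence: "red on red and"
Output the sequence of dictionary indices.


Look up each word in the dictionary:
  'red' -> 5
  'on' -> 1
  'red' -> 5
  'and' -> 6

Encoded: [5, 1, 5, 6]


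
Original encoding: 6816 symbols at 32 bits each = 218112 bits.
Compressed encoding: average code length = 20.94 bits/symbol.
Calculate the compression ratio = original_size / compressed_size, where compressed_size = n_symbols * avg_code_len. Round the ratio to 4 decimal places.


original_size = n_symbols * orig_bits = 6816 * 32 = 218112 bits
compressed_size = n_symbols * avg_code_len = 6816 * 20.94 = 142727.04 bits
ratio = original_size / compressed_size = 218112 / 142727.04 = 1.5282

Compression ratio = 1.5282


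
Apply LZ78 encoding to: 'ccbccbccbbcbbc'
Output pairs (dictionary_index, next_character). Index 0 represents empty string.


LZ78 encoding steps:
Dictionary: {0: ''}
Step 1: w='' (idx 0), next='c' -> output (0, 'c'), add 'c' as idx 1
Step 2: w='c' (idx 1), next='b' -> output (1, 'b'), add 'cb' as idx 2
Step 3: w='c' (idx 1), next='c' -> output (1, 'c'), add 'cc' as idx 3
Step 4: w='' (idx 0), next='b' -> output (0, 'b'), add 'b' as idx 4
Step 5: w='cc' (idx 3), next='b' -> output (3, 'b'), add 'ccb' as idx 5
Step 6: w='b' (idx 4), next='c' -> output (4, 'c'), add 'bc' as idx 6
Step 7: w='b' (idx 4), next='b' -> output (4, 'b'), add 'bb' as idx 7
Step 8: w='c' (idx 1), end of input -> output (1, '')


Encoded: [(0, 'c'), (1, 'b'), (1, 'c'), (0, 'b'), (3, 'b'), (4, 'c'), (4, 'b'), (1, '')]


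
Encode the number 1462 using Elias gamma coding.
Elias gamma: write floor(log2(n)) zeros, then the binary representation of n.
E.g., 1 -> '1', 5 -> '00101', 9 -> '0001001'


num_bits = floor(log2(1462)) + 1 = 11
leading_zeros = num_bits - 1 = 10
binary(1462) = 10110110110

Elias gamma(1462) = '0000000000' + '10110110110' = 000000000010110110110 (21 bits)


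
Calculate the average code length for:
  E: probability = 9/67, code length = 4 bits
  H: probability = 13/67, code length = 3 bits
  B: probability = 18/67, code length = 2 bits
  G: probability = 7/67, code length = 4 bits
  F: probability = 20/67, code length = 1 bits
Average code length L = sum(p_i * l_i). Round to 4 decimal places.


Weighted contributions p_i * l_i:
  E: (9/67) * 4 = 36/67
  H: (13/67) * 3 = 39/67
  B: (18/67) * 2 = 36/67
  G: (7/67) * 4 = 28/67
  F: (20/67) * 1 = 20/67
Sum = (36 + 39 + 36 + 28 + 20)/67 = 159/67

L = 159/67 = 2.3731 bits/symbol


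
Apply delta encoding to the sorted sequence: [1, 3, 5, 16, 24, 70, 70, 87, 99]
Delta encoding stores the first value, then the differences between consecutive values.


First value: 1
Deltas:
  3 - 1 = 2
  5 - 3 = 2
  16 - 5 = 11
  24 - 16 = 8
  70 - 24 = 46
  70 - 70 = 0
  87 - 70 = 17
  99 - 87 = 12


Delta encoded: [1, 2, 2, 11, 8, 46, 0, 17, 12]


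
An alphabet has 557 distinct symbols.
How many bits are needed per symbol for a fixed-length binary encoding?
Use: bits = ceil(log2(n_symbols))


log2(557) = 9.1215
Bracket: 2^9 = 512 < 557 <= 2^10 = 1024
So ceil(log2(557)) = 10

bits = ceil(log2(557)) = ceil(9.1215) = 10 bits


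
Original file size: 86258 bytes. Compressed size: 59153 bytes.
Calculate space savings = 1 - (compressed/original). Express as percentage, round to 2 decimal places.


ratio = compressed/original = 59153/86258 = 0.685768
savings = 1 - ratio = 1 - 0.685768 = 0.314232
as a percentage: 0.314232 * 100 = 31.42%

Space savings = 1 - 59153/86258 = 31.42%


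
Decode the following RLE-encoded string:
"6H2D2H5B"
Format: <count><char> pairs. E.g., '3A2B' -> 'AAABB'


Expanding each <count><char> pair:
  6H -> 'HHHHHH'
  2D -> 'DD'
  2H -> 'HH'
  5B -> 'BBBBB'

Decoded = HHHHHHDDHHBBBBB


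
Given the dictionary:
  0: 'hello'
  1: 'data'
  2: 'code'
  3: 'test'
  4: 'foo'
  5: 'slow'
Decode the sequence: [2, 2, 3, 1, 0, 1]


Look up each index in the dictionary:
  2 -> 'code'
  2 -> 'code'
  3 -> 'test'
  1 -> 'data'
  0 -> 'hello'
  1 -> 'data'

Decoded: "code code test data hello data"


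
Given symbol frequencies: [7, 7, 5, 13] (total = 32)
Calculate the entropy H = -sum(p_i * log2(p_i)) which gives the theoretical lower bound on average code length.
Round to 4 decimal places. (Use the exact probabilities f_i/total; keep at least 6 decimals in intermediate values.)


Per-symbol terms -p_i * log2(p_i) with p_i = f_i/32:
  p = 7/32 = 0.218750: log2(p) = -2.192645, -p*log2(p) = 0.479641
  p = 7/32 = 0.218750: log2(p) = -2.192645, -p*log2(p) = 0.479641
  p = 5/32 = 0.156250: log2(p) = -2.678072, -p*log2(p) = 0.418449
  p = 13/32 = 0.406250: log2(p) = -1.299560, -p*log2(p) = 0.527946
H = 0.479641 + 0.479641 + 0.418449 + 0.527946 = 1.905677

H = 1.9057 bits/symbol


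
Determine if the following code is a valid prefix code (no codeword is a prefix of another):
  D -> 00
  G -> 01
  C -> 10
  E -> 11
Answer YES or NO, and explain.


Checking each pair (does one codeword prefix another?):
  D='00' vs G='01': no prefix
  D='00' vs C='10': no prefix
  D='00' vs E='11': no prefix
  G='01' vs D='00': no prefix
  G='01' vs C='10': no prefix
  G='01' vs E='11': no prefix
  C='10' vs D='00': no prefix
  C='10' vs G='01': no prefix
  C='10' vs E='11': no prefix
  E='11' vs D='00': no prefix
  E='11' vs G='01': no prefix
  E='11' vs C='10': no prefix
No violation found over all pairs.

YES -- this is a valid prefix code. No codeword is a prefix of any other codeword.


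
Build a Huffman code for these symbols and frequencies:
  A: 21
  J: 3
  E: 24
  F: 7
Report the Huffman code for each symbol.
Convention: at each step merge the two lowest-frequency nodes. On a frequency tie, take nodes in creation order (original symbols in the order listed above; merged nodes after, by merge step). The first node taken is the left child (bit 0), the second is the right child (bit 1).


Huffman tree construction:
Step 1: Merge J(3) + F(7) = 10
Step 2: Merge (J+F)(10) + A(21) = 31
Step 3: Merge E(24) + ((J+F)+A)(31) = 55
Read each symbol's code off the tree from the root (left child = 0, right child = 1).

Codes:
  A: 11 (length 2)
  J: 100 (length 3)
  E: 0 (length 1)
  F: 101 (length 3)
Average code length: 96/55 = 1.7455 bits/symbol


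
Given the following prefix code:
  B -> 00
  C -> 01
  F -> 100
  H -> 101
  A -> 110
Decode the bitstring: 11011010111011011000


Decoding step by step:
Bits 110 -> A
Bits 110 -> A
Bits 101 -> H
Bits 110 -> A
Bits 110 -> A
Bits 110 -> A
Bits 00 -> B


Decoded message: AAHAAAB


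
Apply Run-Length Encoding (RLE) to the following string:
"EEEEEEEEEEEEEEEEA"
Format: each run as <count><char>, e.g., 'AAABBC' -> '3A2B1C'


Scanning runs left to right:
  i=0: run of 'E' x 16 -> '16E'
  i=16: run of 'A' x 1 -> '1A'

RLE = 16E1A


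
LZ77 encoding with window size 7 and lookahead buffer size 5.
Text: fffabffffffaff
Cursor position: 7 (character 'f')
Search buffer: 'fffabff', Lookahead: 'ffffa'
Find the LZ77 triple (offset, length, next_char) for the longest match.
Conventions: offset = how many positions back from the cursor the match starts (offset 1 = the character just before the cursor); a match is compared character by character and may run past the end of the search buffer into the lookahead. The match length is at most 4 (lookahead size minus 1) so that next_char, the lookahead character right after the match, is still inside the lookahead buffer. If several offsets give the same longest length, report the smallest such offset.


Try each offset into the search buffer:
  offset=1 (pos 6, char 'f'): match length 4
  offset=2 (pos 5, char 'f'): match length 4
  offset=3 (pos 4, char 'b'): match length 0
  offset=4 (pos 3, char 'a'): match length 0
  offset=5 (pos 2, char 'f'): match length 1
  offset=6 (pos 1, char 'f'): match length 2
  offset=7 (pos 0, char 'f'): match length 3
Longest match has length 4, found at offsets 1, 2; take the smallest, offset 1.
next_char = character at position 7 + 4 = 11 -> 'a'

Best match: offset=1, length=4 (matching 'ffff' starting at position 6)
LZ77 triple: (1, 4, 'a')


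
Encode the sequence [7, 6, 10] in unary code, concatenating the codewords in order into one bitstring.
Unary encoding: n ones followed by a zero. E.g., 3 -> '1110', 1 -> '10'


Encode each number as n ones followed by a terminating 0:
  7 -> 11111110 (8 bits)
  6 -> 1111110 (7 bits)
  10 -> 11111111110 (11 bits)
Total length = 8 + 7 + 11 = 26 bits.

Unary([7, 6, 10]) = 11111110111111011111111110 (26 bits)


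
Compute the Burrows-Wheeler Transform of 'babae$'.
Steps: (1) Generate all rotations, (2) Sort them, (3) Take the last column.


Rotations (sorted):
  0: $babae -> last char: e
  1: abae$b -> last char: b
  2: ae$bab -> last char: b
  3: babae$ -> last char: $
  4: bae$ba -> last char: a
  5: e$baba -> last char: a


BWT = ebb$aa


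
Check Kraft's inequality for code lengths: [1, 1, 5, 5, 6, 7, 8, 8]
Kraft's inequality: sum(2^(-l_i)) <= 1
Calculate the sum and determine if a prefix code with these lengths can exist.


Sum = 2^(-1) + 2^(-1) + 2^(-5) + 2^(-5) + 2^(-6) + 2^(-7) + 2^(-8) + 2^(-8)
    = 0.5 + 0.5 + 0.03125 + 0.03125 + 0.015625 + 0.0078125 + 0.00390625 + 0.00390625
    = 280/256 = 1.09375
Since 1.09375 > 1, Kraft's inequality is NOT satisfied.
A prefix code with these lengths CANNOT exist.

Kraft sum = 1.09375. Not satisfied.


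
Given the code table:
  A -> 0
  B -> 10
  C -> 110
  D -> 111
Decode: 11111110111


Decoding:
111 -> D
111 -> D
10 -> B
111 -> D


Result: DDBD


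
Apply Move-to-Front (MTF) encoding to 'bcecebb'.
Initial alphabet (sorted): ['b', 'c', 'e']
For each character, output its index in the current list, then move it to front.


MTF encoding:
'b': index 0 in ['b', 'c', 'e'] -> ['b', 'c', 'e']
'c': index 1 in ['b', 'c', 'e'] -> ['c', 'b', 'e']
'e': index 2 in ['c', 'b', 'e'] -> ['e', 'c', 'b']
'c': index 1 in ['e', 'c', 'b'] -> ['c', 'e', 'b']
'e': index 1 in ['c', 'e', 'b'] -> ['e', 'c', 'b']
'b': index 2 in ['e', 'c', 'b'] -> ['b', 'e', 'c']
'b': index 0 in ['b', 'e', 'c'] -> ['b', 'e', 'c']


Output: [0, 1, 2, 1, 1, 2, 0]


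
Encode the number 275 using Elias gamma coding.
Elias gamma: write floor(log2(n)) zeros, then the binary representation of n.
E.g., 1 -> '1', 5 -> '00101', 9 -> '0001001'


num_bits = floor(log2(275)) + 1 = 9
leading_zeros = num_bits - 1 = 8
binary(275) = 100010011

Elias gamma(275) = '00000000' + '100010011' = 00000000100010011 (17 bits)


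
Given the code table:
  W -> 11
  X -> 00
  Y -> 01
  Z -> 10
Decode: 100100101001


Decoding:
10 -> Z
01 -> Y
00 -> X
10 -> Z
10 -> Z
01 -> Y


Result: ZYXZZY


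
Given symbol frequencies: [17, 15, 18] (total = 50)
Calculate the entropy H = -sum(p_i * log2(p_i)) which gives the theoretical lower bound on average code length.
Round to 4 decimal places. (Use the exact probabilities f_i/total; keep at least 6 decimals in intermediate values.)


Per-symbol terms -p_i * log2(p_i) with p_i = f_i/50:
  p = 17/50 = 0.340000: log2(p) = -1.556393, -p*log2(p) = 0.529174
  p = 15/50 = 0.300000: log2(p) = -1.736966, -p*log2(p) = 0.521090
  p = 18/50 = 0.360000: log2(p) = -1.473931, -p*log2(p) = 0.530615
H = 0.529174 + 0.521090 + 0.530615 = 1.580879

H = 1.5809 bits/symbol


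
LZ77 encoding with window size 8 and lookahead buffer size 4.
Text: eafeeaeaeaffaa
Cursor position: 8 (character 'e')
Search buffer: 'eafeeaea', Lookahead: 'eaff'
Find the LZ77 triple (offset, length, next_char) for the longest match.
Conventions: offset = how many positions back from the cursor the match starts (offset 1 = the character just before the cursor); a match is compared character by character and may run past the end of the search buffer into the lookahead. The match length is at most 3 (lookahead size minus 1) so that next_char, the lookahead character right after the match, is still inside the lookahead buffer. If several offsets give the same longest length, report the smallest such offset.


Try each offset into the search buffer:
  offset=1 (pos 7, char 'a'): match length 0
  offset=2 (pos 6, char 'e'): match length 2
  offset=3 (pos 5, char 'a'): match length 0
  offset=4 (pos 4, char 'e'): match length 2
  offset=5 (pos 3, char 'e'): match length 1
  offset=6 (pos 2, char 'f'): match length 0
  offset=7 (pos 1, char 'a'): match length 0
  offset=8 (pos 0, char 'e'): match length 3
Longest match has length 3 at offset 8.
next_char = character at position 8 + 3 = 11 -> 'f'

Best match: offset=8, length=3 (matching 'eaf' starting at position 0)
LZ77 triple: (8, 3, 'f')


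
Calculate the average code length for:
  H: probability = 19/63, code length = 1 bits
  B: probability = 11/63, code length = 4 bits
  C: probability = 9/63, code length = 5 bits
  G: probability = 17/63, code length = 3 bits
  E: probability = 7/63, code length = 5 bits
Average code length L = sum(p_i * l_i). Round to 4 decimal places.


Weighted contributions p_i * l_i:
  H: (19/63) * 1 = 19/63
  B: (11/63) * 4 = 44/63
  C: (9/63) * 5 = 45/63
  G: (17/63) * 3 = 51/63
  E: (7/63) * 5 = 35/63
Sum = (19 + 44 + 45 + 51 + 35)/63 = 194/63

L = 194/63 = 3.0794 bits/symbol


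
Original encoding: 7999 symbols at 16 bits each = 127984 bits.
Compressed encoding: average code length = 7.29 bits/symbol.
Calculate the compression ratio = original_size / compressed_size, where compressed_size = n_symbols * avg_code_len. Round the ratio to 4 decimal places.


original_size = n_symbols * orig_bits = 7999 * 16 = 127984 bits
compressed_size = n_symbols * avg_code_len = 7999 * 7.29 = 58312.71 bits
ratio = original_size / compressed_size = 127984 / 58312.71 = 2.1948

Compression ratio = 2.1948


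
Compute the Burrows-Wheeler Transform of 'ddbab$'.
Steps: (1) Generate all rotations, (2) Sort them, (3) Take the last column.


Rotations (sorted):
  0: $ddbab -> last char: b
  1: ab$ddb -> last char: b
  2: b$ddba -> last char: a
  3: bab$dd -> last char: d
  4: dbab$d -> last char: d
  5: ddbab$ -> last char: $


BWT = bbadd$


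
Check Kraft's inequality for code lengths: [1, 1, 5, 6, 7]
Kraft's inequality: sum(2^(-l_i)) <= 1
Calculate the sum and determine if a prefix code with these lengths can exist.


Sum = 2^(-1) + 2^(-1) + 2^(-5) + 2^(-6) + 2^(-7)
    = 0.5 + 0.5 + 0.03125 + 0.015625 + 0.0078125
    = 135/128 = 1.0546875
Since 1.0546875 > 1, Kraft's inequality is NOT satisfied.
A prefix code with these lengths CANNOT exist.

Kraft sum = 1.0546875. Not satisfied.


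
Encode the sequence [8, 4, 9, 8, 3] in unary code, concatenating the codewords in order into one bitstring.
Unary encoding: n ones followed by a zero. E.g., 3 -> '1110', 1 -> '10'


Encode each number as n ones followed by a terminating 0:
  8 -> 111111110 (9 bits)
  4 -> 11110 (5 bits)
  9 -> 1111111110 (10 bits)
  8 -> 111111110 (9 bits)
  3 -> 1110 (4 bits)
Total length = 9 + 5 + 10 + 9 + 4 = 37 bits.

Unary([8, 4, 9, 8, 3]) = 1111111101111011111111101111111101110 (37 bits)


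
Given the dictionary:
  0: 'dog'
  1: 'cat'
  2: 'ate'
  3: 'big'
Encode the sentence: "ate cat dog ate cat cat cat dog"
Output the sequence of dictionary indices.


Look up each word in the dictionary:
  'ate' -> 2
  'cat' -> 1
  'dog' -> 0
  'ate' -> 2
  'cat' -> 1
  'cat' -> 1
  'cat' -> 1
  'dog' -> 0

Encoded: [2, 1, 0, 2, 1, 1, 1, 0]


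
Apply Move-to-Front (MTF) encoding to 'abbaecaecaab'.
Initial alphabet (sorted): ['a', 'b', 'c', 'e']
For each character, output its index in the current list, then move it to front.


MTF encoding:
'a': index 0 in ['a', 'b', 'c', 'e'] -> ['a', 'b', 'c', 'e']
'b': index 1 in ['a', 'b', 'c', 'e'] -> ['b', 'a', 'c', 'e']
'b': index 0 in ['b', 'a', 'c', 'e'] -> ['b', 'a', 'c', 'e']
'a': index 1 in ['b', 'a', 'c', 'e'] -> ['a', 'b', 'c', 'e']
'e': index 3 in ['a', 'b', 'c', 'e'] -> ['e', 'a', 'b', 'c']
'c': index 3 in ['e', 'a', 'b', 'c'] -> ['c', 'e', 'a', 'b']
'a': index 2 in ['c', 'e', 'a', 'b'] -> ['a', 'c', 'e', 'b']
'e': index 2 in ['a', 'c', 'e', 'b'] -> ['e', 'a', 'c', 'b']
'c': index 2 in ['e', 'a', 'c', 'b'] -> ['c', 'e', 'a', 'b']
'a': index 2 in ['c', 'e', 'a', 'b'] -> ['a', 'c', 'e', 'b']
'a': index 0 in ['a', 'c', 'e', 'b'] -> ['a', 'c', 'e', 'b']
'b': index 3 in ['a', 'c', 'e', 'b'] -> ['b', 'a', 'c', 'e']


Output: [0, 1, 0, 1, 3, 3, 2, 2, 2, 2, 0, 3]


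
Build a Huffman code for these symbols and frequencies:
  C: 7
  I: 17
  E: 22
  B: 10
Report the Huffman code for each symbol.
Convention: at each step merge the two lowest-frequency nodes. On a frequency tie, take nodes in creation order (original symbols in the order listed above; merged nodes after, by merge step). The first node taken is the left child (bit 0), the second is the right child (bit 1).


Huffman tree construction:
Step 1: Merge C(7) + B(10) = 17
Step 2: Merge I(17) + (C+B)(17) = 34
Step 3: Merge E(22) + (I+(C+B))(34) = 56
Read each symbol's code off the tree from the root (left child = 0, right child = 1).

Codes:
  C: 110 (length 3)
  I: 10 (length 2)
  E: 0 (length 1)
  B: 111 (length 3)
Average code length: 107/56 = 1.9107 bits/symbol


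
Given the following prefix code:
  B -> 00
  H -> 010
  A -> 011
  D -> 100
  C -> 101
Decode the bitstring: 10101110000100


Decoding step by step:
Bits 101 -> C
Bits 011 -> A
Bits 100 -> D
Bits 00 -> B
Bits 100 -> D


Decoded message: CADBD


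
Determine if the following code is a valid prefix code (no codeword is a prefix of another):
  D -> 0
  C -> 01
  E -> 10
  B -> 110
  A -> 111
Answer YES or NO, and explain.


Checking each pair (does one codeword prefix another?):
  D='0' vs C='01': prefix -- VIOLATION

NO -- this is NOT a valid prefix code. D (0) is a prefix of C (01).


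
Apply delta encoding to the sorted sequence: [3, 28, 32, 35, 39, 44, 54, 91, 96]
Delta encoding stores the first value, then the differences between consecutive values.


First value: 3
Deltas:
  28 - 3 = 25
  32 - 28 = 4
  35 - 32 = 3
  39 - 35 = 4
  44 - 39 = 5
  54 - 44 = 10
  91 - 54 = 37
  96 - 91 = 5


Delta encoded: [3, 25, 4, 3, 4, 5, 10, 37, 5]


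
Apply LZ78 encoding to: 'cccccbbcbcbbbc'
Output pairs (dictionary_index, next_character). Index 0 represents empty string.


LZ78 encoding steps:
Dictionary: {0: ''}
Step 1: w='' (idx 0), next='c' -> output (0, 'c'), add 'c' as idx 1
Step 2: w='c' (idx 1), next='c' -> output (1, 'c'), add 'cc' as idx 2
Step 3: w='cc' (idx 2), next='b' -> output (2, 'b'), add 'ccb' as idx 3
Step 4: w='' (idx 0), next='b' -> output (0, 'b'), add 'b' as idx 4
Step 5: w='c' (idx 1), next='b' -> output (1, 'b'), add 'cb' as idx 5
Step 6: w='cb' (idx 5), next='b' -> output (5, 'b'), add 'cbb' as idx 6
Step 7: w='b' (idx 4), next='c' -> output (4, 'c'), add 'bc' as idx 7


Encoded: [(0, 'c'), (1, 'c'), (2, 'b'), (0, 'b'), (1, 'b'), (5, 'b'), (4, 'c')]


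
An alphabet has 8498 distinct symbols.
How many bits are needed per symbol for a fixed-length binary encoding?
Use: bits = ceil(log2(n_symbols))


log2(8498) = 13.0529
Bracket: 2^13 = 8192 < 8498 <= 2^14 = 16384
So ceil(log2(8498)) = 14

bits = ceil(log2(8498)) = ceil(13.0529) = 14 bits


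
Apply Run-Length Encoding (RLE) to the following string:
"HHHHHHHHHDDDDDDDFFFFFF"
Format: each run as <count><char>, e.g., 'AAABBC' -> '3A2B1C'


Scanning runs left to right:
  i=0: run of 'H' x 9 -> '9H'
  i=9: run of 'D' x 7 -> '7D'
  i=16: run of 'F' x 6 -> '6F'

RLE = 9H7D6F


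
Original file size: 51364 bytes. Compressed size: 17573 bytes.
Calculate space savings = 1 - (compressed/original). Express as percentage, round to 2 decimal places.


ratio = compressed/original = 17573/51364 = 0.342127
savings = 1 - ratio = 1 - 0.342127 = 0.657873
as a percentage: 0.657873 * 100 = 65.79%

Space savings = 1 - 17573/51364 = 65.79%


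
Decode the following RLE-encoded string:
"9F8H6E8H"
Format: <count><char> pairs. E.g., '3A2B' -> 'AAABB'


Expanding each <count><char> pair:
  9F -> 'FFFFFFFFF'
  8H -> 'HHHHHHHH'
  6E -> 'EEEEEE'
  8H -> 'HHHHHHHH'

Decoded = FFFFFFFFFHHHHHHHHEEEEEEHHHHHHHH


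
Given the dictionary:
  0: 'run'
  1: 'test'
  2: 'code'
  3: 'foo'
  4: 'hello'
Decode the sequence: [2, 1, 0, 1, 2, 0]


Look up each index in the dictionary:
  2 -> 'code'
  1 -> 'test'
  0 -> 'run'
  1 -> 'test'
  2 -> 'code'
  0 -> 'run'

Decoded: "code test run test code run"


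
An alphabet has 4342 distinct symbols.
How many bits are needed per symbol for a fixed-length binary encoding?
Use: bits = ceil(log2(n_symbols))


log2(4342) = 12.0841
Bracket: 2^12 = 4096 < 4342 <= 2^13 = 8192
So ceil(log2(4342)) = 13

bits = ceil(log2(4342)) = ceil(12.0841) = 13 bits


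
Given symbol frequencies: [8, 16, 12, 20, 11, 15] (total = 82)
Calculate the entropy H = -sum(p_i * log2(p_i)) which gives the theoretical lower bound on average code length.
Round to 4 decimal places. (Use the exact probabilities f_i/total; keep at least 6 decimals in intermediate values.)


Per-symbol terms -p_i * log2(p_i) with p_i = f_i/82:
  p = 8/82 = 0.097561: log2(p) = -3.357552, -p*log2(p) = 0.327566
  p = 16/82 = 0.195122: log2(p) = -2.357552, -p*log2(p) = 0.460010
  p = 12/82 = 0.146341: log2(p) = -2.772590, -p*log2(p) = 0.405745
  p = 20/82 = 0.243902: log2(p) = -2.035624, -p*log2(p) = 0.496494
  p = 11/82 = 0.134146: log2(p) = -2.898120, -p*log2(p) = 0.388772
  p = 15/82 = 0.182927: log2(p) = -2.450661, -p*log2(p) = 0.448292
H = 0.327566 + 0.460010 + 0.405745 + 0.496494 + 0.388772 + 0.448292 = 2.526879

H = 2.5269 bits/symbol


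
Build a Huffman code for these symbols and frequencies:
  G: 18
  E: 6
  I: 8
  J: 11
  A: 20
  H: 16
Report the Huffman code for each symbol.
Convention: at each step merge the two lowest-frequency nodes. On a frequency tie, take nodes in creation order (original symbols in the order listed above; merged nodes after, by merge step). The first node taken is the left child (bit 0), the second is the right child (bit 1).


Huffman tree construction:
Step 1: Merge E(6) + I(8) = 14
Step 2: Merge J(11) + (E+I)(14) = 25
Step 3: Merge H(16) + G(18) = 34
Step 4: Merge A(20) + (J+(E+I))(25) = 45
Step 5: Merge (H+G)(34) + (A+(J+(E+I)))(45) = 79
Read each symbol's code off the tree from the root (left child = 0, right child = 1).

Codes:
  G: 01 (length 2)
  E: 1110 (length 4)
  I: 1111 (length 4)
  J: 110 (length 3)
  A: 10 (length 2)
  H: 00 (length 2)
Average code length: 197/79 = 2.4937 bits/symbol


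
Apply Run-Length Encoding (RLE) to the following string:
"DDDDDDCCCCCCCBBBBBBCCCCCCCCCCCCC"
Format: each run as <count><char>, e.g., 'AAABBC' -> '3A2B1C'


Scanning runs left to right:
  i=0: run of 'D' x 6 -> '6D'
  i=6: run of 'C' x 7 -> '7C'
  i=13: run of 'B' x 6 -> '6B'
  i=19: run of 'C' x 13 -> '13C'

RLE = 6D7C6B13C


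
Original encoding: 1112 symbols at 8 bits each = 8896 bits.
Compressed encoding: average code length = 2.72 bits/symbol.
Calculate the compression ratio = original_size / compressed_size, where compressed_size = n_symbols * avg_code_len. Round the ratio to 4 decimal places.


original_size = n_symbols * orig_bits = 1112 * 8 = 8896 bits
compressed_size = n_symbols * avg_code_len = 1112 * 2.72 = 3024.64 bits
ratio = original_size / compressed_size = 8896 / 3024.64 = 2.9412

Compression ratio = 2.9412


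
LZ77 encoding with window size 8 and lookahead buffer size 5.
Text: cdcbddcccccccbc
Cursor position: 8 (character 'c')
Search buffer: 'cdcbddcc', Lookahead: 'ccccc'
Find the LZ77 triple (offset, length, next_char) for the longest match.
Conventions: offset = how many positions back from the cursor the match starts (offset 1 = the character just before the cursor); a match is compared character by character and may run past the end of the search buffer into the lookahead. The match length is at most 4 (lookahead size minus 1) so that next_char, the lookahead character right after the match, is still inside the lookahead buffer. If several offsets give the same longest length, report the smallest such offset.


Try each offset into the search buffer:
  offset=1 (pos 7, char 'c'): match length 4
  offset=2 (pos 6, char 'c'): match length 4
  offset=3 (pos 5, char 'd'): match length 0
  offset=4 (pos 4, char 'd'): match length 0
  offset=5 (pos 3, char 'b'): match length 0
  offset=6 (pos 2, char 'c'): match length 1
  offset=7 (pos 1, char 'd'): match length 0
  offset=8 (pos 0, char 'c'): match length 1
Longest match has length 4, found at offsets 1, 2; take the smallest, offset 1.
next_char = character at position 8 + 4 = 12 -> 'c'

Best match: offset=1, length=4 (matching 'cccc' starting at position 7)
LZ77 triple: (1, 4, 'c')


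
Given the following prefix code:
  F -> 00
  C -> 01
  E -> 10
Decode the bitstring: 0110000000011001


Decoding step by step:
Bits 01 -> C
Bits 10 -> E
Bits 00 -> F
Bits 00 -> F
Bits 00 -> F
Bits 01 -> C
Bits 10 -> E
Bits 01 -> C


Decoded message: CEFFFCEC


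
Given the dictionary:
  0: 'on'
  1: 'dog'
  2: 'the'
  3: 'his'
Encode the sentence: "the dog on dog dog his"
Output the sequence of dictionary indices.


Look up each word in the dictionary:
  'the' -> 2
  'dog' -> 1
  'on' -> 0
  'dog' -> 1
  'dog' -> 1
  'his' -> 3

Encoded: [2, 1, 0, 1, 1, 3]


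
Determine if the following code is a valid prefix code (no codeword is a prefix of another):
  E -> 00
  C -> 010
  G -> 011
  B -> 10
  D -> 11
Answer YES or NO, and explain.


Checking each pair (does one codeword prefix another?):
  E='00' vs C='010': no prefix
  E='00' vs G='011': no prefix
  E='00' vs B='10': no prefix
  E='00' vs D='11': no prefix
  C='010' vs E='00': no prefix
  C='010' vs G='011': no prefix
  C='010' vs B='10': no prefix
  C='010' vs D='11': no prefix
  G='011' vs E='00': no prefix
  G='011' vs C='010': no prefix
  G='011' vs B='10': no prefix
  G='011' vs D='11': no prefix
  B='10' vs E='00': no prefix
  B='10' vs C='010': no prefix
  B='10' vs G='011': no prefix
  B='10' vs D='11': no prefix
  D='11' vs E='00': no prefix
  D='11' vs C='010': no prefix
  D='11' vs G='011': no prefix
  D='11' vs B='10': no prefix
No violation found over all pairs.

YES -- this is a valid prefix code. No codeword is a prefix of any other codeword.


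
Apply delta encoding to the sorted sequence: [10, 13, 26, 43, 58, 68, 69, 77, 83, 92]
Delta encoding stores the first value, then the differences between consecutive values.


First value: 10
Deltas:
  13 - 10 = 3
  26 - 13 = 13
  43 - 26 = 17
  58 - 43 = 15
  68 - 58 = 10
  69 - 68 = 1
  77 - 69 = 8
  83 - 77 = 6
  92 - 83 = 9


Delta encoded: [10, 3, 13, 17, 15, 10, 1, 8, 6, 9]


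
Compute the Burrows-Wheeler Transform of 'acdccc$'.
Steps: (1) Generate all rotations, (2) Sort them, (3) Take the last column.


Rotations (sorted):
  0: $acdccc -> last char: c
  1: acdccc$ -> last char: $
  2: c$acdcc -> last char: c
  3: cc$acdc -> last char: c
  4: ccc$acd -> last char: d
  5: cdccc$a -> last char: a
  6: dccc$ac -> last char: c


BWT = c$ccdac


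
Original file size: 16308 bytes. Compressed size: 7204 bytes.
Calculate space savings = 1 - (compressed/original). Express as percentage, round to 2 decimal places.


ratio = compressed/original = 7204/16308 = 0.441746
savings = 1 - ratio = 1 - 0.441746 = 0.558254
as a percentage: 0.558254 * 100 = 55.83%

Space savings = 1 - 7204/16308 = 55.83%


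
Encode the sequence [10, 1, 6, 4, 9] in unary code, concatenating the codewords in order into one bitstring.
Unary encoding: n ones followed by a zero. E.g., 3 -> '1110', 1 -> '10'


Encode each number as n ones followed by a terminating 0:
  10 -> 11111111110 (11 bits)
  1 -> 10 (2 bits)
  6 -> 1111110 (7 bits)
  4 -> 11110 (5 bits)
  9 -> 1111111110 (10 bits)
Total length = 11 + 2 + 7 + 5 + 10 = 35 bits.

Unary([10, 1, 6, 4, 9]) = 11111111110101111110111101111111110 (35 bits)


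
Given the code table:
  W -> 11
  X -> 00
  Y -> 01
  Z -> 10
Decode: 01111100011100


Decoding:
01 -> Y
11 -> W
11 -> W
00 -> X
01 -> Y
11 -> W
00 -> X


Result: YWWXYWX


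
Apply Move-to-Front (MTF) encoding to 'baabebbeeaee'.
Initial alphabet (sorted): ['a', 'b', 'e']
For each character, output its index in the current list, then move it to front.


MTF encoding:
'b': index 1 in ['a', 'b', 'e'] -> ['b', 'a', 'e']
'a': index 1 in ['b', 'a', 'e'] -> ['a', 'b', 'e']
'a': index 0 in ['a', 'b', 'e'] -> ['a', 'b', 'e']
'b': index 1 in ['a', 'b', 'e'] -> ['b', 'a', 'e']
'e': index 2 in ['b', 'a', 'e'] -> ['e', 'b', 'a']
'b': index 1 in ['e', 'b', 'a'] -> ['b', 'e', 'a']
'b': index 0 in ['b', 'e', 'a'] -> ['b', 'e', 'a']
'e': index 1 in ['b', 'e', 'a'] -> ['e', 'b', 'a']
'e': index 0 in ['e', 'b', 'a'] -> ['e', 'b', 'a']
'a': index 2 in ['e', 'b', 'a'] -> ['a', 'e', 'b']
'e': index 1 in ['a', 'e', 'b'] -> ['e', 'a', 'b']
'e': index 0 in ['e', 'a', 'b'] -> ['e', 'a', 'b']


Output: [1, 1, 0, 1, 2, 1, 0, 1, 0, 2, 1, 0]


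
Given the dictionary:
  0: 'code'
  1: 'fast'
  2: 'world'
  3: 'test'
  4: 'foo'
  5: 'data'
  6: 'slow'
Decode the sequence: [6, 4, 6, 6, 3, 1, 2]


Look up each index in the dictionary:
  6 -> 'slow'
  4 -> 'foo'
  6 -> 'slow'
  6 -> 'slow'
  3 -> 'test'
  1 -> 'fast'
  2 -> 'world'

Decoded: "slow foo slow slow test fast world"


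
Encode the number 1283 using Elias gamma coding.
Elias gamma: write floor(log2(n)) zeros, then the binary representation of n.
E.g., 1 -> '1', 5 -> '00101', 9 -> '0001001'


num_bits = floor(log2(1283)) + 1 = 11
leading_zeros = num_bits - 1 = 10
binary(1283) = 10100000011

Elias gamma(1283) = '0000000000' + '10100000011' = 000000000010100000011 (21 bits)


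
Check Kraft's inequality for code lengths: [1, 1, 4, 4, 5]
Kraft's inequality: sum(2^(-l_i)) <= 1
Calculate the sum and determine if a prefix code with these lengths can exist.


Sum = 2^(-1) + 2^(-1) + 2^(-4) + 2^(-4) + 2^(-5)
    = 0.5 + 0.5 + 0.0625 + 0.0625 + 0.03125
    = 37/32 = 1.15625
Since 1.15625 > 1, Kraft's inequality is NOT satisfied.
A prefix code with these lengths CANNOT exist.

Kraft sum = 1.15625. Not satisfied.


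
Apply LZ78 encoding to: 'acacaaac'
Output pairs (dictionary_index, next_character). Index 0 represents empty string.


LZ78 encoding steps:
Dictionary: {0: ''}
Step 1: w='' (idx 0), next='a' -> output (0, 'a'), add 'a' as idx 1
Step 2: w='' (idx 0), next='c' -> output (0, 'c'), add 'c' as idx 2
Step 3: w='a' (idx 1), next='c' -> output (1, 'c'), add 'ac' as idx 3
Step 4: w='a' (idx 1), next='a' -> output (1, 'a'), add 'aa' as idx 4
Step 5: w='ac' (idx 3), end of input -> output (3, '')


Encoded: [(0, 'a'), (0, 'c'), (1, 'c'), (1, 'a'), (3, '')]


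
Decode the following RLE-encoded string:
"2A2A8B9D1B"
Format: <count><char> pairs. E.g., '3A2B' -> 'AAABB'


Expanding each <count><char> pair:
  2A -> 'AA'
  2A -> 'AA'
  8B -> 'BBBBBBBB'
  9D -> 'DDDDDDDDD'
  1B -> 'B'

Decoded = AAAABBBBBBBBDDDDDDDDDB


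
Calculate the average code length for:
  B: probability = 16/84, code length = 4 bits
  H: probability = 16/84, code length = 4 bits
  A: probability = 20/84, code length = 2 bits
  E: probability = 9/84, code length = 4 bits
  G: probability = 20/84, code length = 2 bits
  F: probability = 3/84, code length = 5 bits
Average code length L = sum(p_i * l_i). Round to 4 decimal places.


Weighted contributions p_i * l_i:
  B: (16/84) * 4 = 64/84
  H: (16/84) * 4 = 64/84
  A: (20/84) * 2 = 40/84
  E: (9/84) * 4 = 36/84
  G: (20/84) * 2 = 40/84
  F: (3/84) * 5 = 15/84
Sum = (64 + 64 + 40 + 36 + 40 + 15)/84 = 259/84

L = 259/84 = 3.0833 bits/symbol


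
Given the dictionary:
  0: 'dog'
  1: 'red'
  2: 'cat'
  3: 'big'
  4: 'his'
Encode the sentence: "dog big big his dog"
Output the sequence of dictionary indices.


Look up each word in the dictionary:
  'dog' -> 0
  'big' -> 3
  'big' -> 3
  'his' -> 4
  'dog' -> 0

Encoded: [0, 3, 3, 4, 0]


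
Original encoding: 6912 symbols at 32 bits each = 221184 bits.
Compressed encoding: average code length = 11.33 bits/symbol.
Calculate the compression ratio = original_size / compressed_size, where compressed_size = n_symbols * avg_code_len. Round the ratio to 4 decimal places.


original_size = n_symbols * orig_bits = 6912 * 32 = 221184 bits
compressed_size = n_symbols * avg_code_len = 6912 * 11.33 = 78312.96 bits
ratio = original_size / compressed_size = 221184 / 78312.96 = 2.8244

Compression ratio = 2.8244


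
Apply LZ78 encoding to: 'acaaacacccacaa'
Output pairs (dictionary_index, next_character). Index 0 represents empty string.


LZ78 encoding steps:
Dictionary: {0: ''}
Step 1: w='' (idx 0), next='a' -> output (0, 'a'), add 'a' as idx 1
Step 2: w='' (idx 0), next='c' -> output (0, 'c'), add 'c' as idx 2
Step 3: w='a' (idx 1), next='a' -> output (1, 'a'), add 'aa' as idx 3
Step 4: w='a' (idx 1), next='c' -> output (1, 'c'), add 'ac' as idx 4
Step 5: w='ac' (idx 4), next='c' -> output (4, 'c'), add 'acc' as idx 5
Step 6: w='c' (idx 2), next='a' -> output (2, 'a'), add 'ca' as idx 6
Step 7: w='ca' (idx 6), next='a' -> output (6, 'a'), add 'caa' as idx 7


Encoded: [(0, 'a'), (0, 'c'), (1, 'a'), (1, 'c'), (4, 'c'), (2, 'a'), (6, 'a')]


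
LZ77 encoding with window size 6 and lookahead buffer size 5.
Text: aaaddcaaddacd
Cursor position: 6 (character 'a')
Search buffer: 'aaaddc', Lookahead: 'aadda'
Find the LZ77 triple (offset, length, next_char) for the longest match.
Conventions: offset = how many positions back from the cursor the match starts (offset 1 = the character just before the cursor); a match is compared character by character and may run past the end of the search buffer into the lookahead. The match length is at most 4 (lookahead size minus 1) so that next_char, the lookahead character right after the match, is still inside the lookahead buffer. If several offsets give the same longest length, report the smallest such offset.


Try each offset into the search buffer:
  offset=1 (pos 5, char 'c'): match length 0
  offset=2 (pos 4, char 'd'): match length 0
  offset=3 (pos 3, char 'd'): match length 0
  offset=4 (pos 2, char 'a'): match length 1
  offset=5 (pos 1, char 'a'): match length 4
  offset=6 (pos 0, char 'a'): match length 2
Longest match has length 4 at offset 5.
next_char = character at position 6 + 4 = 10 -> 'a'

Best match: offset=5, length=4 (matching 'aadd' starting at position 1)
LZ77 triple: (5, 4, 'a')


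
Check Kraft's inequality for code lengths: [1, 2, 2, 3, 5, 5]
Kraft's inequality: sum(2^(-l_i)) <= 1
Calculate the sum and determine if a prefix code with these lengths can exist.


Sum = 2^(-1) + 2^(-2) + 2^(-2) + 2^(-3) + 2^(-5) + 2^(-5)
    = 0.5 + 0.25 + 0.25 + 0.125 + 0.03125 + 0.03125
    = 38/32 = 1.1875
Since 1.1875 > 1, Kraft's inequality is NOT satisfied.
A prefix code with these lengths CANNOT exist.

Kraft sum = 1.1875. Not satisfied.


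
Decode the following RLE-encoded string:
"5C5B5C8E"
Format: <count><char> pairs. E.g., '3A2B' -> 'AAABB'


Expanding each <count><char> pair:
  5C -> 'CCCCC'
  5B -> 'BBBBB'
  5C -> 'CCCCC'
  8E -> 'EEEEEEEE'

Decoded = CCCCCBBBBBCCCCCEEEEEEEE


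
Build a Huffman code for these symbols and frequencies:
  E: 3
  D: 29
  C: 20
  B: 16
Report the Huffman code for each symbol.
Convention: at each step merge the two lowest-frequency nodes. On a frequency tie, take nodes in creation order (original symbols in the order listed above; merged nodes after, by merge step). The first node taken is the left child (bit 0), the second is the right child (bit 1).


Huffman tree construction:
Step 1: Merge E(3) + B(16) = 19
Step 2: Merge (E+B)(19) + C(20) = 39
Step 3: Merge D(29) + ((E+B)+C)(39) = 68
Read each symbol's code off the tree from the root (left child = 0, right child = 1).

Codes:
  E: 100 (length 3)
  D: 0 (length 1)
  C: 11 (length 2)
  B: 101 (length 3)
Average code length: 126/68 = 1.8529 bits/symbol


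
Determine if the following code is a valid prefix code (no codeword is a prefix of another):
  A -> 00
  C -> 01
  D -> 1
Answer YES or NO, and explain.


Checking each pair (does one codeword prefix another?):
  A='00' vs C='01': no prefix
  A='00' vs D='1': no prefix
  C='01' vs A='00': no prefix
  C='01' vs D='1': no prefix
  D='1' vs A='00': no prefix
  D='1' vs C='01': no prefix
No violation found over all pairs.

YES -- this is a valid prefix code. No codeword is a prefix of any other codeword.


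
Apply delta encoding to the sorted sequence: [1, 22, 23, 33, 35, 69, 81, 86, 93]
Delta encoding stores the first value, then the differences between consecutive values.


First value: 1
Deltas:
  22 - 1 = 21
  23 - 22 = 1
  33 - 23 = 10
  35 - 33 = 2
  69 - 35 = 34
  81 - 69 = 12
  86 - 81 = 5
  93 - 86 = 7


Delta encoded: [1, 21, 1, 10, 2, 34, 12, 5, 7]


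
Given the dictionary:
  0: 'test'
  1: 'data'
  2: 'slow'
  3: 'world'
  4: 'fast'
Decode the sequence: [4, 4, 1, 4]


Look up each index in the dictionary:
  4 -> 'fast'
  4 -> 'fast'
  1 -> 'data'
  4 -> 'fast'

Decoded: "fast fast data fast"


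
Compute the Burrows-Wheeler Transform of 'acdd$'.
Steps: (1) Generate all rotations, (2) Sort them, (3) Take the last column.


Rotations (sorted):
  0: $acdd -> last char: d
  1: acdd$ -> last char: $
  2: cdd$a -> last char: a
  3: d$acd -> last char: d
  4: dd$ac -> last char: c


BWT = d$adc


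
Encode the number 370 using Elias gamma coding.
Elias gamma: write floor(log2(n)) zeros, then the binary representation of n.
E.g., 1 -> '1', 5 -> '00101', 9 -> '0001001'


num_bits = floor(log2(370)) + 1 = 9
leading_zeros = num_bits - 1 = 8
binary(370) = 101110010

Elias gamma(370) = '00000000' + '101110010' = 00000000101110010 (17 bits)


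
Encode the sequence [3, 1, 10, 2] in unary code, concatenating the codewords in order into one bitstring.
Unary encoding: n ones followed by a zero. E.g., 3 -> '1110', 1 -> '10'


Encode each number as n ones followed by a terminating 0:
  3 -> 1110 (4 bits)
  1 -> 10 (2 bits)
  10 -> 11111111110 (11 bits)
  2 -> 110 (3 bits)
Total length = 4 + 2 + 11 + 3 = 20 bits.

Unary([3, 1, 10, 2]) = 11101011111111110110 (20 bits)


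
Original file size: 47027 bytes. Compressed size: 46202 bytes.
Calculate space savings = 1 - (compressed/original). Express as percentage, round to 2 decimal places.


ratio = compressed/original = 46202/47027 = 0.982457
savings = 1 - ratio = 1 - 0.982457 = 0.017543
as a percentage: 0.017543 * 100 = 1.75%

Space savings = 1 - 46202/47027 = 1.75%


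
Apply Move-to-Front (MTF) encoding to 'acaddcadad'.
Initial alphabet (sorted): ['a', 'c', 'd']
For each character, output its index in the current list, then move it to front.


MTF encoding:
'a': index 0 in ['a', 'c', 'd'] -> ['a', 'c', 'd']
'c': index 1 in ['a', 'c', 'd'] -> ['c', 'a', 'd']
'a': index 1 in ['c', 'a', 'd'] -> ['a', 'c', 'd']
'd': index 2 in ['a', 'c', 'd'] -> ['d', 'a', 'c']
'd': index 0 in ['d', 'a', 'c'] -> ['d', 'a', 'c']
'c': index 2 in ['d', 'a', 'c'] -> ['c', 'd', 'a']
'a': index 2 in ['c', 'd', 'a'] -> ['a', 'c', 'd']
'd': index 2 in ['a', 'c', 'd'] -> ['d', 'a', 'c']
'a': index 1 in ['d', 'a', 'c'] -> ['a', 'd', 'c']
'd': index 1 in ['a', 'd', 'c'] -> ['d', 'a', 'c']


Output: [0, 1, 1, 2, 0, 2, 2, 2, 1, 1]
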